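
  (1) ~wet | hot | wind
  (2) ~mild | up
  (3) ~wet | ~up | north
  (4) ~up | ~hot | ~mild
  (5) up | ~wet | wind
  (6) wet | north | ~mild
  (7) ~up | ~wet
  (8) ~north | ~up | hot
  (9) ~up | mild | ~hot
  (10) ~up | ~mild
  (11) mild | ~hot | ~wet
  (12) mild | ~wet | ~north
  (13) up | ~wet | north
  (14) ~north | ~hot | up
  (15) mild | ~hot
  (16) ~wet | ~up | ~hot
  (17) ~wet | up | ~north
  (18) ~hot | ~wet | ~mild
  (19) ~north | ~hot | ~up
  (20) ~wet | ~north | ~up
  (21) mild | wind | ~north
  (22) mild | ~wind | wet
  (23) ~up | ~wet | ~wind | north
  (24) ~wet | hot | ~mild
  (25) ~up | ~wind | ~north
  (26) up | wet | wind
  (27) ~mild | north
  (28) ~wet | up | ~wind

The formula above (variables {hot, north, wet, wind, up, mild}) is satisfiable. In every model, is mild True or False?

Suppose mild = 1.
From the singleton clause (up), up = 1.
That conflicts with the unit clause (~up).
So every satisfying assignment has mild = False.

False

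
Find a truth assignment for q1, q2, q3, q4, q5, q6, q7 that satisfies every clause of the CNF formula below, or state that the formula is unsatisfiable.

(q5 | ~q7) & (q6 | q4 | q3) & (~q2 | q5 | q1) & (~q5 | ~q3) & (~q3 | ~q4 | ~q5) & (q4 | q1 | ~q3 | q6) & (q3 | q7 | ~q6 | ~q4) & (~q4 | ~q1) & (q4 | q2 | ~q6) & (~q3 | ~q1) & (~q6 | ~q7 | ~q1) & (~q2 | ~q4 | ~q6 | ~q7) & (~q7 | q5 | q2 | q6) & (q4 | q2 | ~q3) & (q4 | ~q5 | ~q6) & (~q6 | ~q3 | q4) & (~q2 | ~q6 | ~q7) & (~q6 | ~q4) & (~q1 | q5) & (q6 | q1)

UNSATISFIABLE

Try q5 = 1.
Unit clause (~q3) forces q3 = 0.
Try q6 = 1.
Unit clause (q4) forces q4 = 1.
But (~q4) is also a unit clause — contradiction.
Undo q6 and try q6 = 0.
Unit clause (q4) forces q4 = 1.
Unit clause (~q1) forces q1 = 0.
But (q1) is also a unit clause — contradiction.
Both values of q6 lead to a conflict.
Undo q5 and try q5 = 0.
Unit clause (~q7) forces q7 = 0.
Unit clause (~q1) forces q1 = 0.
Unit clause (~q2) forces q2 = 0.
Unit clause (q6) forces q6 = 1.
Unit clause (q4) forces q4 = 1.
But (~q4) is also a unit clause — contradiction.
Both values of q5 lead to a conflict.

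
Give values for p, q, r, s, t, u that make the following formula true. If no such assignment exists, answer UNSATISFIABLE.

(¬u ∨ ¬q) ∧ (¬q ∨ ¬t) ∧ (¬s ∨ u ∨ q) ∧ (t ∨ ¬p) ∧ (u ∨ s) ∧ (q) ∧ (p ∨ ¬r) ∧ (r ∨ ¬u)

Unit clause (q) forces q = True.
Unit clause (¬u) forces u = False.
Unit clause (¬t) forces t = False.
Unit clause (¬p) forces p = False.
Unit clause (s) forces s = True.
Unit clause (¬r) forces r = False.
Every clause now holds.

p: False, q: True, r: False, s: True, t: False, u: False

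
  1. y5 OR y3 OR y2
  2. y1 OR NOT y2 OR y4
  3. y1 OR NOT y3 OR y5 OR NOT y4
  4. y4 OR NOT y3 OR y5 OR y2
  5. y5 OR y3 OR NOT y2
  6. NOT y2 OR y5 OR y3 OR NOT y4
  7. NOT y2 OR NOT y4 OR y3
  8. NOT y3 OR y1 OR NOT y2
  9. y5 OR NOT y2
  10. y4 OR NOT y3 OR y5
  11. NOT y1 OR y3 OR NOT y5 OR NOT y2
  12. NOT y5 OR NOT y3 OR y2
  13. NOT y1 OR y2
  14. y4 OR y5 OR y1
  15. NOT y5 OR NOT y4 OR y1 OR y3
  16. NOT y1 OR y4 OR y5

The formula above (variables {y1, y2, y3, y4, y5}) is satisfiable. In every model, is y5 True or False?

Suppose y5 = false.
Unit clause (NOT y2) forces y2 = false.
Unit clause (y3) forces y3 = true.
Unit clause (y4) forces y4 = true.
Unit clause (y1) forces y1 = true.
That conflicts with the unit clause (NOT y1).
So every satisfying assignment has y5 = True.

True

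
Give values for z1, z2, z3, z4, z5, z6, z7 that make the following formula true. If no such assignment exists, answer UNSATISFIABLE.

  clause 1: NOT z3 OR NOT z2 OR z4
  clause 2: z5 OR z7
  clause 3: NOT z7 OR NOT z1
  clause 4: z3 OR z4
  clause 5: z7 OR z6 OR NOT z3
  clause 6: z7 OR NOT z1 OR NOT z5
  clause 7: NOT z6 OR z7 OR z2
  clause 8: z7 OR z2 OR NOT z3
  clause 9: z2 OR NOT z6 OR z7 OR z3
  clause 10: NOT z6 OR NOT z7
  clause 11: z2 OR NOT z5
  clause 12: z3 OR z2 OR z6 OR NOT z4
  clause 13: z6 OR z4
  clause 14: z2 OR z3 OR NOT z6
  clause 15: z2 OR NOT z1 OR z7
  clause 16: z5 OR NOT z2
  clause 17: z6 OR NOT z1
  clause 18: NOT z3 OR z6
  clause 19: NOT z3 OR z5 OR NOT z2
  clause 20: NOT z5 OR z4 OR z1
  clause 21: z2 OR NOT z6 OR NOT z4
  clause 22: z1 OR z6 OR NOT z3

z1=false,  z2=true,  z3=false,  z4=true,  z5=true,  z6=false,  z7=false

Suppose z5 = true.
(z2) alone gives z2 = true.
Suppose z3 = false.
(z4) alone gives z4 = true.
Suppose z7 = false.
(NOT z1) alone gives z1 = false.
All clauses hold; z6 can take either value.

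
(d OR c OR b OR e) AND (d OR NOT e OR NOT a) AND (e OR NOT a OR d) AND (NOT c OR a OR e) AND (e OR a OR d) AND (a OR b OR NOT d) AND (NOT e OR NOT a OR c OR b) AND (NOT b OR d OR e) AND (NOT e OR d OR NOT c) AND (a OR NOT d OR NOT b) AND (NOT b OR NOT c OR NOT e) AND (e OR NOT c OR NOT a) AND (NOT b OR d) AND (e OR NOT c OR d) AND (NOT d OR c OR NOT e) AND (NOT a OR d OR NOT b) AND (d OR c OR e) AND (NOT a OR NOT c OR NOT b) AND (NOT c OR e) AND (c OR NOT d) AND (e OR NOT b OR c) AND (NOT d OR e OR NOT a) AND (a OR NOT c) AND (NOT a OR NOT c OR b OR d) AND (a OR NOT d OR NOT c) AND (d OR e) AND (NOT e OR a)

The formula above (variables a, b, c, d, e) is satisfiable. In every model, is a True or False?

True

Suppose a = false.
(NOT c) alone gives c = false.
(NOT d) alone gives d = false.
(e) alone gives e = true.
But (NOT e) is also a unit clause — contradiction.
So every satisfying assignment has a = True.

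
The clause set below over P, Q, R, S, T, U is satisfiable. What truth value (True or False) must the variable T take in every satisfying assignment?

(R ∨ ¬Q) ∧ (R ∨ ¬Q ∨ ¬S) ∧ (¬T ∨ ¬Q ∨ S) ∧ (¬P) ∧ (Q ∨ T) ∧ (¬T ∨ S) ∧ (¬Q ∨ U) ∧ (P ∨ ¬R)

True

Suppose T = False.
(¬P) alone gives P = False.
(Q) alone gives Q = True.
(R) alone gives R = True.
That conflicts with the unit clause (¬R).
So every satisfying assignment has T = True.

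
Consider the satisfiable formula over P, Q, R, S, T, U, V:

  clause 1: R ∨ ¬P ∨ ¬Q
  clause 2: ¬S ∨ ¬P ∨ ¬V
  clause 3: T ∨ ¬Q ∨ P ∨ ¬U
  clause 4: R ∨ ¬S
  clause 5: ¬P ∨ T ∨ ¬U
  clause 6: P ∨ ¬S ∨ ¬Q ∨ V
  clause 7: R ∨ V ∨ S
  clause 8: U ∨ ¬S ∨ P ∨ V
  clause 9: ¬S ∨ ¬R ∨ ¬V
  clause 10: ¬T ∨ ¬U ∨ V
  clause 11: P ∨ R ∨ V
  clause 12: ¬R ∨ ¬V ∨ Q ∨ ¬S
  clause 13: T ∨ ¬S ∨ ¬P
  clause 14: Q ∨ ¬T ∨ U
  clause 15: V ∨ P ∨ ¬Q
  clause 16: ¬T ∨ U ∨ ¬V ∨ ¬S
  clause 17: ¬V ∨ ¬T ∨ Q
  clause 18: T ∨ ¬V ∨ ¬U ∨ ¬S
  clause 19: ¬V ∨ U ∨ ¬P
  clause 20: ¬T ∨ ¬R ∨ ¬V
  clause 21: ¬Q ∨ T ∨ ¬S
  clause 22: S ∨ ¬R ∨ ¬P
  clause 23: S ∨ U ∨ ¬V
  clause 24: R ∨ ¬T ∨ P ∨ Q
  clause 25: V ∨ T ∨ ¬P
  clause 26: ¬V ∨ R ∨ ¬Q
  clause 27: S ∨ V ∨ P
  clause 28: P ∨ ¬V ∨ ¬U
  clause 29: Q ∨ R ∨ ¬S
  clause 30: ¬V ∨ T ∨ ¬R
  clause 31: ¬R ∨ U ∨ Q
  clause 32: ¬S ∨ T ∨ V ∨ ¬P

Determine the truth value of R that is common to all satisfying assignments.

True

Suppose R = False.
(¬S) alone gives S = False.
(V) alone gives V = True.
(U) alone gives U = True.
(¬Q) alone gives Q = False.
(¬T) alone gives T = False.
(¬P) alone gives P = False.
But (P) is also a unit clause — contradiction.
So every satisfying assignment has R = True.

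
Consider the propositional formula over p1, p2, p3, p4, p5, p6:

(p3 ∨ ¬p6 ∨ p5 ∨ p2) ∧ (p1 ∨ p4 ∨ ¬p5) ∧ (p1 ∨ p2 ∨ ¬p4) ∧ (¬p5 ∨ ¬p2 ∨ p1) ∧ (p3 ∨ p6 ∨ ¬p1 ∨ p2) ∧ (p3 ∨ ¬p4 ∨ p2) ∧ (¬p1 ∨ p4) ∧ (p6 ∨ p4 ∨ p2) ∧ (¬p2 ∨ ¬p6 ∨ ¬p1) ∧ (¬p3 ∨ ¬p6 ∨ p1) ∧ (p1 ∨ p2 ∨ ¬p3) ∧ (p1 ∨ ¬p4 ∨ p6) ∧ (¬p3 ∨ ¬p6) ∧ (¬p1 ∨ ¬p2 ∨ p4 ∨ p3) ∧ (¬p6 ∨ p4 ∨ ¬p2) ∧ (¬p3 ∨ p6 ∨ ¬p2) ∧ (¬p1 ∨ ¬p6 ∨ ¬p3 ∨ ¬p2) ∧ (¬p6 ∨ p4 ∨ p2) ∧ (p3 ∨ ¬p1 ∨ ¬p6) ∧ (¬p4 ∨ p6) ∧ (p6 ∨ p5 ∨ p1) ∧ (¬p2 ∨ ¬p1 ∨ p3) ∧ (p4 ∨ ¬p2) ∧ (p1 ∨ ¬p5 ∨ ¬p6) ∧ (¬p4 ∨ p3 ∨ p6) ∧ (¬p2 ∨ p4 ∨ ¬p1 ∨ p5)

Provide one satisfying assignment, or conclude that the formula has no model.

Case p1 = False:
Case p4 = True:
From the singleton clause (p2), p2 = True.
From the singleton clause (¬p5), p5 = False.
From the singleton clause (p6), p6 = True.
From the singleton clause (¬p3), p3 = False.
All clauses are satisfied.

p1 ↦ False, p2 ↦ True, p3 ↦ False, p4 ↦ True, p5 ↦ False, p6 ↦ True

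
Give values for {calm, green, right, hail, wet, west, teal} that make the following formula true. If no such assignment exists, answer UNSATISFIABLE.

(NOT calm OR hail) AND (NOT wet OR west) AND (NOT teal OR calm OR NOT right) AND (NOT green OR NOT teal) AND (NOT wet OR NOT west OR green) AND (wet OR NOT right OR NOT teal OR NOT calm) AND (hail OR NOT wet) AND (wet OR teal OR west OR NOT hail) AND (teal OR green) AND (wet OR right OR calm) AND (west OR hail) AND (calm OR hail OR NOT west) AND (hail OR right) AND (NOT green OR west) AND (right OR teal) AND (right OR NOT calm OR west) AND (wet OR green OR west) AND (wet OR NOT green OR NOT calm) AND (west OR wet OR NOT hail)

calm ↦ true; green ↦ true; right ↦ true; hail ↦ true; wet ↦ true; west ↦ true; teal ↦ false

Try calm = true.
The clause (hail) is unit, so hail = true.
Try wet = true.
The clause (west) is unit, so west = true.
The clause (green) is unit, so green = true.
The clause (NOT teal) is unit, so teal = false.
The clause (right) is unit, so right = true.
This assignment satisfies each clause.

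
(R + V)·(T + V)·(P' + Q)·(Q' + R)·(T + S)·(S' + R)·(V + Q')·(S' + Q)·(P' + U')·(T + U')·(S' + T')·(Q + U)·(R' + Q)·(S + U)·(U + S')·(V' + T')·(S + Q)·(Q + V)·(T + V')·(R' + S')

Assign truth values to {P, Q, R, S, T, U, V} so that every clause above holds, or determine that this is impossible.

Try R = 1.
The clause (Q) is unit, so Q = 1.
The clause (V) is unit, so V = 1.
The clause (T') is unit, so T = 0.
That conflicts with the unit clause (T).
So R must be the other value — set R = 0.
The clause (V) is unit, so V = 1.
The clause (Q') is unit, so Q = 0.
The clause (P') is unit, so P = 0.
The clause (S') is unit, so S = 0.
That conflicts with the unit clause (S).
Neither R = 1 nor R = 0 works.

UNSATISFIABLE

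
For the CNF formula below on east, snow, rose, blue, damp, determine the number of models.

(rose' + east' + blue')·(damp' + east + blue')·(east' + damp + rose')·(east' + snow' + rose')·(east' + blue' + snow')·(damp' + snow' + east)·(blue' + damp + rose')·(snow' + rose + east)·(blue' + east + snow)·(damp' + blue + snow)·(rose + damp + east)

There are 2^5 = 32 truth assignments over (east, snow, rose, blue, damp).
Split on damp. With damp = 1, the clauses containing damp are satisfied and damp' drops from the rest; 2 of the 2^4 = 16 assignments to the other variables satisfy what remains.
With damp = 0, by the same count on the reduced clause set, 5 assignments work.
(One model: east=F, snow=F, rose=T, blue=F, damp=F.)
Total: 2 + 5 = 7.

7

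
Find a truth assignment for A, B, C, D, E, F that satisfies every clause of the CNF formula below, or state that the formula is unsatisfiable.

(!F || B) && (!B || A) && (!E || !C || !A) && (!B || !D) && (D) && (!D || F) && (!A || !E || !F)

UNSATISFIABLE

(D) alone gives D = true.
(!B) alone gives B = false.
(!F) alone gives F = false.
But (F) is also a unit clause — contradiction.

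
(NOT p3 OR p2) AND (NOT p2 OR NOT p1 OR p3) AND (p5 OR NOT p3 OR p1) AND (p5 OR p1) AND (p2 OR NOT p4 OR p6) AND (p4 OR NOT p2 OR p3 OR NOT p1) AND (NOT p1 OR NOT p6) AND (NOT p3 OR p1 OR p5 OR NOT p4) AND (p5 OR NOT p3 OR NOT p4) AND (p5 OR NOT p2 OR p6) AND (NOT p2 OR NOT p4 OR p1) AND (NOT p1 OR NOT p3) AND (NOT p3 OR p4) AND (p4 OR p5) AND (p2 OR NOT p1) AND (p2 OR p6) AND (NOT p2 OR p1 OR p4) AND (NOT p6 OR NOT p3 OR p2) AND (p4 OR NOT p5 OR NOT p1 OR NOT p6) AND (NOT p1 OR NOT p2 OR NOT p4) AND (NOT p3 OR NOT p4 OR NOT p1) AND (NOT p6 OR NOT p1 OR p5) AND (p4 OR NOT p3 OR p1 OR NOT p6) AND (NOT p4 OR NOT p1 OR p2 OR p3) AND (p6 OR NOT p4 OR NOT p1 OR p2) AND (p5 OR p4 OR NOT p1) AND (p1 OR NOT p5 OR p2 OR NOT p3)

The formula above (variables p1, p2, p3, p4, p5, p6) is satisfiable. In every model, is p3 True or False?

Suppose p3 = true.
From the singleton clause (p2), p2 = true.
From the singleton clause (NOT p1), p1 = false.
From the singleton clause (p5), p5 = true.
From the singleton clause (NOT p4), p4 = false.
But (p4) is also a unit clause — contradiction.
So every satisfying assignment has p3 = False.

False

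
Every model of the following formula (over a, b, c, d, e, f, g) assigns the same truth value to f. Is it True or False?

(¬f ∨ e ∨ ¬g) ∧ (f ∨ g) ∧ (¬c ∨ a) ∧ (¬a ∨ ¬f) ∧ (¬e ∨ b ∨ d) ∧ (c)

Suppose f = True.
(¬a) alone gives a = False.
(¬c) alone gives c = False.
That conflicts with the unit clause (c).
So every satisfying assignment has f = False.

False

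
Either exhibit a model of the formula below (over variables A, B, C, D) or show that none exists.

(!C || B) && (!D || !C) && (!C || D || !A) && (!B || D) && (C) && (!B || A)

UNSATISFIABLE

(C) alone gives C = true.
(B) alone gives B = true.
(!D) alone gives D = false.
But (D) is also a unit clause — contradiction.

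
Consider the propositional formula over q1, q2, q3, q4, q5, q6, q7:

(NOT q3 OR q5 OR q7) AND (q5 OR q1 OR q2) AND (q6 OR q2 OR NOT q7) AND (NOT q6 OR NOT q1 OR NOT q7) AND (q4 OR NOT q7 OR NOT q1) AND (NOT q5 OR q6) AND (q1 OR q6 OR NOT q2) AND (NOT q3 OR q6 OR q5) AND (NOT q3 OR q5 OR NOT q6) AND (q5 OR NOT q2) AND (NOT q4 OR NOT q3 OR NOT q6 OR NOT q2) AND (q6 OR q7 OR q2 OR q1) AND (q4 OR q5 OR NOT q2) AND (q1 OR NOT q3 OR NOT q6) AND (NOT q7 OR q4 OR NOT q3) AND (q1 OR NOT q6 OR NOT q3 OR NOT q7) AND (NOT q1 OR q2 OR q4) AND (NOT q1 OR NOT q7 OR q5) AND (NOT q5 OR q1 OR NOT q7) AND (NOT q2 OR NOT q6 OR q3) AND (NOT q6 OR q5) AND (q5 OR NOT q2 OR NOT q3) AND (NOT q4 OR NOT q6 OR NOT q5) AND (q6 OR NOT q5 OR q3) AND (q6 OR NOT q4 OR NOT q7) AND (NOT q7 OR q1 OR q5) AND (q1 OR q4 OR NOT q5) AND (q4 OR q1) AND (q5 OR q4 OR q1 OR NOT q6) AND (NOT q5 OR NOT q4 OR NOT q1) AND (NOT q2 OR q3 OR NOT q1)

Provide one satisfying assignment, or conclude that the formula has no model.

q1: true, q2: true, q3: true, q4: false, q5: true, q6: true, q7: false

Suppose q5 = true.
From the singleton clause (q6), q6 = true.
From the singleton clause (NOT q4), q4 = false.
From the singleton clause (q1), q1 = true.
From the singleton clause (NOT q7), q7 = false.
From the singleton clause (q2), q2 = true.
From the singleton clause (q3), q3 = true.
Every clause now holds.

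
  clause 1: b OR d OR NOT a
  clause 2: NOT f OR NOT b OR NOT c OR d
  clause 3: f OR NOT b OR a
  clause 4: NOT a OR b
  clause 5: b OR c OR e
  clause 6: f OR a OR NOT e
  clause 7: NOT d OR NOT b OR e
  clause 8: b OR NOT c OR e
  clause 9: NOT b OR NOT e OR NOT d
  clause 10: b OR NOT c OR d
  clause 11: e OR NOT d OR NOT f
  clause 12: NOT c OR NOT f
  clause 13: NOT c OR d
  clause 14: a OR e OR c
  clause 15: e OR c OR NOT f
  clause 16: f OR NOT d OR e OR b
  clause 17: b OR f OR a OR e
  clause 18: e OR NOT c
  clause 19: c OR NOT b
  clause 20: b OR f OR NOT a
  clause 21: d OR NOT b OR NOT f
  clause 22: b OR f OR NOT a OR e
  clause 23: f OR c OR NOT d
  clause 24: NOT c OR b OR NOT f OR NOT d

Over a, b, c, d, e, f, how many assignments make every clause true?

There are 2^6 = 64 truth assignments over (a, b, c, d, e, f).
Split on b. With b = true, the clauses containing b are satisfied and NOT b drops from the rest; 0 of the 2^5 = 32 assignments to the other variables satisfy what remains.
With b = false, by the same count on the reduced clause set, 2 assignments work.
(One model: a=F, b=F, c=F, d=F, e=T, f=T.)
Total: 0 + 2 = 2.

2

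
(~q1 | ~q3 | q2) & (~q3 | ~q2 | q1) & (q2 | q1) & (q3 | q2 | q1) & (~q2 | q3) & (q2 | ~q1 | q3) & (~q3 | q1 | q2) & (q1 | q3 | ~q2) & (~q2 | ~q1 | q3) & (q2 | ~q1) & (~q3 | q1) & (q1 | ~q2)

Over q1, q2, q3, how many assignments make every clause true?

1

There are 2^3 = 8 truth assignments over (q1, q2, q3).
Split on q2. With q2 = 1, the clauses containing q2 are satisfied and ~q2 drops from the rest; 1 of the 2^2 = 4 assignments to the other variables satisfy what remains.
With q2 = 0, by the same count on the reduced clause set, 0 assignments work.
(One model: q1=T, q2=T, q3=T.)
Total: 1 + 0 = 1.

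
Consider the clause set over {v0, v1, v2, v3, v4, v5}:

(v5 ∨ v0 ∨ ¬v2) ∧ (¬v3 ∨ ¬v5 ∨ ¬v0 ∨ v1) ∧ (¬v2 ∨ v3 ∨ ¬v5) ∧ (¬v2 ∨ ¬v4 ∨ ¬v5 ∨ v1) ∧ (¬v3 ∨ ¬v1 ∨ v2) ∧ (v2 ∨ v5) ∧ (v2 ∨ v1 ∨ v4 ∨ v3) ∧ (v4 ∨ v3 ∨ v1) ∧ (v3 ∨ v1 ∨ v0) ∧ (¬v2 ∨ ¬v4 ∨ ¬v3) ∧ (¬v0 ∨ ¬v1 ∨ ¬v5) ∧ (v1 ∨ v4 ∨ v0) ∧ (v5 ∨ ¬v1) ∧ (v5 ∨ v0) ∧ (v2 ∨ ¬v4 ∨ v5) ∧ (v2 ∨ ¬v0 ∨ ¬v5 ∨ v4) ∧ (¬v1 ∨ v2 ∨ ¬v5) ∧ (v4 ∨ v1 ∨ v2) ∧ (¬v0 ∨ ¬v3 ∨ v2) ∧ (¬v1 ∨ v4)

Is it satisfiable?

Yes, satisfiable

Branch on v2: set v2 = False.
From the singleton clause (v5), v5 = True.
From the singleton clause (¬v1), v1 = False.
From the singleton clause (v4), v4 = True.
Branch on v3: set v3 = False.
From the singleton clause (v0), v0 = True.
All clauses are satisfied.
A satisfying assignment: v0 ↦ True, v1 ↦ False, v2 ↦ False, v3 ↦ False, v4 ↦ True, v5 ↦ True.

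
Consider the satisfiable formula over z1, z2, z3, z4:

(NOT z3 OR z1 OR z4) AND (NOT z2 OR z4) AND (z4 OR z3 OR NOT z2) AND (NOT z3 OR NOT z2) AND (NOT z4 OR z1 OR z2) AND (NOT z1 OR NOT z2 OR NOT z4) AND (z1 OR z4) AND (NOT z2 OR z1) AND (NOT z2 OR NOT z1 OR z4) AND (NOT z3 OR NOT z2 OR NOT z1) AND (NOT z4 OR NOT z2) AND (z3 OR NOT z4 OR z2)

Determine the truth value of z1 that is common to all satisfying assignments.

Suppose z1 = false.
(z4) alone gives z4 = true.
(z2) alone gives z2 = true.
Now (NOT z2) is unsatisfied and unit — conflict.
So every satisfying assignment has z1 = True.

True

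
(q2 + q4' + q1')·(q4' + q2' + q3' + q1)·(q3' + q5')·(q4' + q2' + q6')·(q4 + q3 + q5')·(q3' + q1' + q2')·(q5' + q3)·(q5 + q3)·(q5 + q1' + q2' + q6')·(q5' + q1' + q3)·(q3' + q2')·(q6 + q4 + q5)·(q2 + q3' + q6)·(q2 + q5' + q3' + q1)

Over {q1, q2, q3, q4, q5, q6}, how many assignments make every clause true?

3

There are 2^6 = 64 truth assignments over (q1, q2, q3, q4, q5, q6).
Split on q4. With q4 = 1, the clauses containing q4 are satisfied and q4' drops from the rest; 1 of the 2^5 = 32 assignments to the other variables satisfy what remains.
With q4 = 0, by the same count on the reduced clause set, 2 assignments work.
(One model: q1=F, q2=F, q3=T, q4=F, q5=F, q6=T.)
Total: 1 + 2 = 3.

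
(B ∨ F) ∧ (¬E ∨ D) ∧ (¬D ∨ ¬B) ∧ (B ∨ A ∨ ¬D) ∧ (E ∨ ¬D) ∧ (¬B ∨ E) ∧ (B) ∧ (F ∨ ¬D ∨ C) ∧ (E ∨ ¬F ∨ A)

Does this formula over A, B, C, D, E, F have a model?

No

The clause (B) is unit, so B = True.
The clause (¬D) is unit, so D = False.
The clause (¬E) is unit, so E = False.
Now (E) is unsatisfied and unit — conflict.
No assignment satisfies every clause.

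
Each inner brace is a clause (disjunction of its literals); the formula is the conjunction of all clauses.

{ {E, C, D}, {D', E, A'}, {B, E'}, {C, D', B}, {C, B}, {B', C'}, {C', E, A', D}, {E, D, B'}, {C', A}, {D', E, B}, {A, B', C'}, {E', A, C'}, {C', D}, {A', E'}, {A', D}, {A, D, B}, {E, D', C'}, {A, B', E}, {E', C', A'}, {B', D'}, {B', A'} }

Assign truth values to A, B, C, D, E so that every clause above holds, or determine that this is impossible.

A ↦ 0; B ↦ 1; C ↦ 0; D ↦ 0; E ↦ 1

Try B = 1.
Unit clause (C') forces C = 0.
Unit clause (D') forces D = 0.
Unit clause (E) forces E = 1.
Unit clause (A') forces A = 0.
All clauses are satisfied.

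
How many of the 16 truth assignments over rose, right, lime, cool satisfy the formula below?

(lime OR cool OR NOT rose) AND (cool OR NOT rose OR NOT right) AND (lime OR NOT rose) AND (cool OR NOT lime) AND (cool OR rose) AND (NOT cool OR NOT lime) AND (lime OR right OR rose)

There are 2^4 = 16 truth assignments over (rose, right, lime, cool).
Check each against the 7 clauses (columns in the order rose, right, lime, cool):
  F F F F  ✗ fails (cool OR rose)
  F F F T  ✗ fails (lime OR right OR rose)
  F F T F  ✗ fails (cool OR NOT lime)
  F F T T  ✗ fails (NOT cool OR NOT lime)
  F T F F  ✗ fails (cool OR rose)
  F T F T  ✓ satisfies all
  F T T F  ✗ fails (cool OR NOT lime)
  F T T T  ✗ fails (NOT cool OR NOT lime)
  T F F F  ✗ fails (lime OR cool OR NOT rose)
  T F F T  ✗ fails (lime OR NOT rose)
  T F T F  ✗ fails (cool OR NOT lime)
  T F T T  ✗ fails (NOT cool OR NOT lime)
  T T F F  ✗ fails (lime OR cool OR NOT rose)
  T T F T  ✗ fails (lime OR NOT rose)
  T T T F  ✗ fails (cool OR NOT rose OR NOT right)
  T T T T  ✗ fails (NOT cool OR NOT lime)
1 of the 16 rows is a model.

1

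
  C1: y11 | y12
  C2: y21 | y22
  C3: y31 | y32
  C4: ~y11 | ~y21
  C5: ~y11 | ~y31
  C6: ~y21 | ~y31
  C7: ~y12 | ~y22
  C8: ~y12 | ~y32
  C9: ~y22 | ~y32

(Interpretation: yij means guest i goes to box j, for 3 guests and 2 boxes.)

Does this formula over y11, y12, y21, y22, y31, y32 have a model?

Case y11 = 1:
(~y21) alone gives y21 = 0.
(y22) alone gives y22 = 1.
(~y31) alone gives y31 = 0.
(y32) alone gives y32 = 1.
That conflicts with the unit clause (~y32).
Undo y11 and try y11 = 0.
(y12) alone gives y12 = 1.
(~y22) alone gives y22 = 0.
(y21) alone gives y21 = 1.
(~y31) alone gives y31 = 0.
(y32) alone gives y32 = 1.
That conflicts with the unit clause (~y32).
Both values of y11 lead to a conflict.
No assignment satisfies every clause.

No, unsatisfiable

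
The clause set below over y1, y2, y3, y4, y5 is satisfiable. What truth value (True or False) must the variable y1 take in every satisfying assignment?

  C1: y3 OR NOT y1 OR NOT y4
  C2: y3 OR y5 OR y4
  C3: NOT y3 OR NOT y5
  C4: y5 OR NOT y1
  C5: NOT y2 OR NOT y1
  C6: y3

Suppose y1 = true.
Unit clause (y5) forces y5 = true.
Unit clause (NOT y3) forces y3 = false.
That conflicts with the unit clause (y3).
So every satisfying assignment has y1 = False.

False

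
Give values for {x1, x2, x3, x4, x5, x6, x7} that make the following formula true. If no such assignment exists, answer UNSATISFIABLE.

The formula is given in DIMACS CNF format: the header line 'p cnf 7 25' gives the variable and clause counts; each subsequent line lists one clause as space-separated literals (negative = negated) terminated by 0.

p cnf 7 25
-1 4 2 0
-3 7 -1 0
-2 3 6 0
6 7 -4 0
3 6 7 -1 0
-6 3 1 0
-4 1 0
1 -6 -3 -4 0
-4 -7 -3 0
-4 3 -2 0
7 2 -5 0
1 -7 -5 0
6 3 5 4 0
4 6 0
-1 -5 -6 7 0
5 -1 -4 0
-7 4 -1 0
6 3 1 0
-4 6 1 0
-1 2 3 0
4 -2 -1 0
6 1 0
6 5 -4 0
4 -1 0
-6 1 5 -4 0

Try x4 = False.
The clause (x6) is unit, so x6 = True.
The clause (¬x1) is unit, so x1 = False.
The clause (x3) is unit, so x3 = True.
Try x7 = False.
Try x2 = True.
Every clause is now satisfied; x5 is unconstrained.

x1=False,  x2=True,  x3=True,  x4=False,  x5=False,  x6=True,  x7=False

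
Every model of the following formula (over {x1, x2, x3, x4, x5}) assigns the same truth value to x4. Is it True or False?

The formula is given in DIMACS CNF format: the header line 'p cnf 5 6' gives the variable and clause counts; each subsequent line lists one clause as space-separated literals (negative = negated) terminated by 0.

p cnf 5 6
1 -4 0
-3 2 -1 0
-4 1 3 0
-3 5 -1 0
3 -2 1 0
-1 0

Suppose x4 = True.
Unit clause (x1) forces x1 = True.
But (¬x1) is also a unit clause — contradiction.
So every satisfying assignment has x4 = False.

False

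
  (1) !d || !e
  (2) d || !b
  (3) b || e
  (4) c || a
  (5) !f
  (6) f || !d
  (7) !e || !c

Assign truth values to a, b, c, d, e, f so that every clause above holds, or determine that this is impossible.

The clause (!f) is unit, so f = false.
The clause (!d) is unit, so d = false.
The clause (!b) is unit, so b = false.
The clause (e) is unit, so e = true.
The clause (!c) is unit, so c = false.
The clause (a) is unit, so a = true.
Every clause now holds.

a=true; b=false; c=false; d=false; e=true; f=false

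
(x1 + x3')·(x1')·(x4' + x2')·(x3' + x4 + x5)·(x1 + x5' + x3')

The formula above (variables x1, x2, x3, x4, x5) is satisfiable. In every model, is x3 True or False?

False

Suppose x3 = 1.
(x1) alone gives x1 = 1.
But (x1') is also a unit clause — contradiction.
So every satisfying assignment has x3 = False.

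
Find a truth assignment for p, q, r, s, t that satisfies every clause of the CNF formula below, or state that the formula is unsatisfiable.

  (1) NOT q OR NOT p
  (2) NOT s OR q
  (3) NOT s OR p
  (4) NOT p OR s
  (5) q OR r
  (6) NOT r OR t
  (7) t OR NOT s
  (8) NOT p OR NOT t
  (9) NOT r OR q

p=false,  q=true,  r=false,  s=false,  t=true

Branch on q: set q = true.
The clause (NOT p) is unit, so p = false.
The clause (NOT s) is unit, so s = false.
Branch on r: set r = false.
All clauses hold; t can take either value.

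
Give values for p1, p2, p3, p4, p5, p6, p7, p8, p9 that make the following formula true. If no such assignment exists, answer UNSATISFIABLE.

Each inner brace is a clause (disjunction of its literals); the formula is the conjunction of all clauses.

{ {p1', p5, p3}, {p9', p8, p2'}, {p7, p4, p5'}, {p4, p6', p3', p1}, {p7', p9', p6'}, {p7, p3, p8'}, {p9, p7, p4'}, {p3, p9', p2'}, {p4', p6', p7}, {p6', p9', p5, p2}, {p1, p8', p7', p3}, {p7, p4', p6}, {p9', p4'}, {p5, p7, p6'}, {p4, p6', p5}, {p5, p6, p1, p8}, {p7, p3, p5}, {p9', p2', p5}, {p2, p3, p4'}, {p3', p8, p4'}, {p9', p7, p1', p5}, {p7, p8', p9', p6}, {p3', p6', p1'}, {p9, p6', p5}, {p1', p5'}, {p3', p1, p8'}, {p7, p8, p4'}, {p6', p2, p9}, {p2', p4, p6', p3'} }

Case p9 = 0:
Case p7 = 1:
Case p6 = 0:
Case p1 = 1:
The clause (p5') is unit, so p5 = 0.
The clause (p3) is unit, so p3 = 1.
Case p8 = 0:
The clause (p4') is unit, so p4 = 0.
All clauses hold; p2 can take either value.

p1: 1; p2: 0; p3: 1; p4: 0; p5: 0; p6: 0; p7: 1; p8: 0; p9: 0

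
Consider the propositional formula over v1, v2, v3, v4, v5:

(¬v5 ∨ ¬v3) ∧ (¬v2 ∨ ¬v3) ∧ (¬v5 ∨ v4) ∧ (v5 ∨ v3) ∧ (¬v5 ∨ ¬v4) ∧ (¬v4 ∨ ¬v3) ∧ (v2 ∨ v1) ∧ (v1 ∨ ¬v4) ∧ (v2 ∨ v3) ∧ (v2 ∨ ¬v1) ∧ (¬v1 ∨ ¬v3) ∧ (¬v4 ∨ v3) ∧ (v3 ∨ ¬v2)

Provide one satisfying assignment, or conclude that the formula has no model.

Case v5 = False:
The clause (v3) is unit, so v3 = True.
The clause (¬v2) is unit, so v2 = False.
The clause (¬v4) is unit, so v4 = False.
The clause (v1) is unit, so v1 = True.
But (¬v1) is also a unit clause — contradiction.
Undo v5 and try v5 = True.
The clause (¬v3) is unit, so v3 = False.
The clause (v4) is unit, so v4 = True.
But (¬v4) is also a unit clause — contradiction.
Either choice for v5 ends in contradiction.

UNSATISFIABLE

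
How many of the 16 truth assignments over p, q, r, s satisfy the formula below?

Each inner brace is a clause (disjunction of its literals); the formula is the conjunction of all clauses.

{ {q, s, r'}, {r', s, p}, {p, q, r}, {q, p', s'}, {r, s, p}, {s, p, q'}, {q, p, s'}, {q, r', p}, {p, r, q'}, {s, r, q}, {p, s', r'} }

There are 2^4 = 16 truth assignments over (p, q, r, s).
Check each against the 11 clauses (columns in the order p, q, r, s):
  F F F F  ✗ fails (p + q + r)
  F F F T  ✗ fails (p + q + r)
  F F T F  ✗ fails (q + s + r')
  F F T T  ✗ fails (q + p + s')
  F T F F  ✗ fails (r + s + p)
  F T F T  ✗ fails (p + r + q')
  F T T F  ✗ fails (r' + s + p)
  F T T T  ✗ fails (p + s' + r')
  T F F F  ✗ fails (s + r + q)
  T F F T  ✗ fails (q + p' + s')
  T F T F  ✗ fails (q + s + r')
  T F T T  ✗ fails (q + p' + s')
  T T F F  ✓ satisfies all
  T T F T  ✓ satisfies all
  T T T F  ✓ satisfies all
  T T T T  ✓ satisfies all
4 of the 16 rows are models.

4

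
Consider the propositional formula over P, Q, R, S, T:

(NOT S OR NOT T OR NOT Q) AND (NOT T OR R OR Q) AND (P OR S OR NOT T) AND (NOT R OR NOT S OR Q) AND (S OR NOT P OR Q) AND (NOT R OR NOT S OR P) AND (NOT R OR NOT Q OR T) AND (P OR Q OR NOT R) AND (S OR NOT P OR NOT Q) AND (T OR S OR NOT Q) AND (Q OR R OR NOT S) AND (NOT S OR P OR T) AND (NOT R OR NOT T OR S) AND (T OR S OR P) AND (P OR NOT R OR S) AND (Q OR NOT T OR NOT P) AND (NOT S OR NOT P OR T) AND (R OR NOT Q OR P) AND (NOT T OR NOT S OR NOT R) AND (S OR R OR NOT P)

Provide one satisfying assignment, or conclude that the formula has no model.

Try S = false.
Try P = true.
(Q) alone gives Q = true.
But (NOT Q) is also a unit clause — contradiction.
Undo P and try P = false.
(NOT T) alone gives T = false.
But (T) is also a unit clause — contradiction.
Either choice for P ends in contradiction.
Undo S and try S = true.
Try T = false.
(P) alone gives P = true.
But (NOT P) is also a unit clause — contradiction.
Undo T and try T = true.
(NOT Q) alone gives Q = false.
(R) alone gives R = true.
But (NOT R) is also a unit clause — contradiction.
Either choice for T ends in contradiction.
Either choice for S ends in contradiction.

UNSATISFIABLE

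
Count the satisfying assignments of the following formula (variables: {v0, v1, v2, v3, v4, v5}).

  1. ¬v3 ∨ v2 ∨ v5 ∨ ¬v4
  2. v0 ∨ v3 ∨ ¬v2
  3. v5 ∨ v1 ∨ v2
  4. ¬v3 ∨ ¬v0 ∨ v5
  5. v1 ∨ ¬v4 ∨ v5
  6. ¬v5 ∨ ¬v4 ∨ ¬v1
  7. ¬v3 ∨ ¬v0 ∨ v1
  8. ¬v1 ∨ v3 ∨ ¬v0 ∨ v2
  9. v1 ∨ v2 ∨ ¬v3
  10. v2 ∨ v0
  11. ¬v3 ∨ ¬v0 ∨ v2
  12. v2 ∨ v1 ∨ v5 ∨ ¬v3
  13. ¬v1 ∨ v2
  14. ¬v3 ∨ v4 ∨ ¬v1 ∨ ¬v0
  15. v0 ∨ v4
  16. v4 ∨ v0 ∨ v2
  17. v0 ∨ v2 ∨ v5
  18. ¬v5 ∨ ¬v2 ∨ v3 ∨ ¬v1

There are 2^6 = 64 truth assignments over (v0, v1, v2, v3, v4, v5).
Split on v1. With v1 = True, the clauses containing v1 are satisfied and ¬v1 drops from the rest; 3 of the 2^5 = 32 assignments to the other variables satisfy what remains.
With v1 = False, by the same count on the reduced clause set, 6 assignments work.
(One model: v0=F, v1=F, v2=T, v3=T, v4=T, v5=T.)
Total: 3 + 6 = 9.

9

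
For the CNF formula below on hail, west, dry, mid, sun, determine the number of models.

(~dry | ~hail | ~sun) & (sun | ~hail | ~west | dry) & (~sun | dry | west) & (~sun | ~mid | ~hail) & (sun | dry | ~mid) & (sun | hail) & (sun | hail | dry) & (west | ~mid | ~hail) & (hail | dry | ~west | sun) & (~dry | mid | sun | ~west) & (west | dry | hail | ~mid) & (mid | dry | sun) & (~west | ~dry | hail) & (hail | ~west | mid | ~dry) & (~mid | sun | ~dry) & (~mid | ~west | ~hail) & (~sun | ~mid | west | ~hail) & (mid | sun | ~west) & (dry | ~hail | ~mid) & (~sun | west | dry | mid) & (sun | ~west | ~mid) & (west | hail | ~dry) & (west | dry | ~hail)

4

There are 2^5 = 32 truth assignments over (hail, west, dry, mid, sun).
Split on west. With west = 1, the clauses containing west are satisfied and ~west drops from the rest; 3 of the 2^4 = 16 assignments to the other variables satisfy what remains.
With west = 0, by the same count on the reduced clause set, 1 assignment works.
Total: 3 + 1 = 4.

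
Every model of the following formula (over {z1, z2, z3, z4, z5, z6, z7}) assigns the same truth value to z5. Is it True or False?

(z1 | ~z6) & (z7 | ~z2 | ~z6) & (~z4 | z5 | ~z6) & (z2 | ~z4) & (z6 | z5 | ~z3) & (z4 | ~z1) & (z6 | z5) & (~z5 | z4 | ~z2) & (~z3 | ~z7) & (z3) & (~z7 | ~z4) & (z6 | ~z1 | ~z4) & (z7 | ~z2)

True

Suppose z5 = 0.
From the singleton clause (z6), z6 = 1.
From the singleton clause (z1), z1 = 1.
From the singleton clause (~z4), z4 = 0.
That conflicts with the unit clause (z4).
So every satisfying assignment has z5 = True.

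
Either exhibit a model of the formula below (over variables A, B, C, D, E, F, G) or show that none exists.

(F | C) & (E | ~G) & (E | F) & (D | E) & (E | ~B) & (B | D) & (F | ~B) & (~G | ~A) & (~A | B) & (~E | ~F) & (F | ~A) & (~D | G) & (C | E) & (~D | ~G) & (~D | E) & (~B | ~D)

UNSATISFIABLE

Branch on F: set F = 1.
From the singleton clause (~E), E = 0.
From the singleton clause (~G), G = 0.
From the singleton clause (D), D = 1.
That conflicts with the unit clause (~D).
Undo F and try F = 0.
From the singleton clause (C), C = 1.
From the singleton clause (E), E = 1.
From the singleton clause (~B), B = 0.
From the singleton clause (D), D = 1.
From the singleton clause (~A), A = 0.
From the singleton clause (G), G = 1.
That conflicts with the unit clause (~G).
Both values of F lead to a conflict.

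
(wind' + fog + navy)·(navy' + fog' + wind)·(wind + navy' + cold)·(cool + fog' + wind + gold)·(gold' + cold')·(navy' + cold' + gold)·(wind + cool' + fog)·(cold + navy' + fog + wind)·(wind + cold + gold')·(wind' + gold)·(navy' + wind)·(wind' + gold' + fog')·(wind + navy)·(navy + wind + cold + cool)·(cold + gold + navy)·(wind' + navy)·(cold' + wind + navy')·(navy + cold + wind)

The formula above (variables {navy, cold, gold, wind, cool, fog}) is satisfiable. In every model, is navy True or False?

Suppose navy = 0.
From the singleton clause (wind), wind = 1.
But (wind') is also a unit clause — contradiction.
So every satisfying assignment has navy = True.

True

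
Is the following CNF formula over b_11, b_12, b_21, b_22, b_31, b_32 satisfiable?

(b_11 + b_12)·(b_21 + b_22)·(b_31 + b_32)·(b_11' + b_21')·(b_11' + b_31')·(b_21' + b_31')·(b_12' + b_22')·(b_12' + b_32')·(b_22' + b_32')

Unsatisfiable

Branch on b_11: set b_11 = 1.
The clause (b_21') is unit, so b_21 = 0.
The clause (b_22) is unit, so b_22 = 1.
The clause (b_31') is unit, so b_31 = 0.
The clause (b_32) is unit, so b_32 = 1.
But (b_32') is also a unit clause — contradiction.
That branch fails; take b_11 = 0 instead.
The clause (b_12) is unit, so b_12 = 1.
The clause (b_22') is unit, so b_22 = 0.
The clause (b_21) is unit, so b_21 = 1.
The clause (b_31') is unit, so b_31 = 0.
The clause (b_32) is unit, so b_32 = 1.
But (b_32') is also a unit clause — contradiction.
Both values of b_11 lead to a conflict.
No assignment satisfies every clause.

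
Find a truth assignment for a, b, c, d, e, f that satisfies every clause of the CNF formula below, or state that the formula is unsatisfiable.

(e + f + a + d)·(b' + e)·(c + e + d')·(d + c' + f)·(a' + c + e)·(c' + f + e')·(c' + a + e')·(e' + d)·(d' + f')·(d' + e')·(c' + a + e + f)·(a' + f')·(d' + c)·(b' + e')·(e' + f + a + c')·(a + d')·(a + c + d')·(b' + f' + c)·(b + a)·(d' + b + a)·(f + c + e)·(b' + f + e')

Suppose b = 0.
From the singleton clause (a), a = 1.
From the singleton clause (f'), f = 0.
Suppose d = 1.
From the singleton clause (e'), e = 0.
From the singleton clause (c), c = 1.
All clauses are satisfied.

a=1,  b=0,  c=1,  d=1,  e=0,  f=0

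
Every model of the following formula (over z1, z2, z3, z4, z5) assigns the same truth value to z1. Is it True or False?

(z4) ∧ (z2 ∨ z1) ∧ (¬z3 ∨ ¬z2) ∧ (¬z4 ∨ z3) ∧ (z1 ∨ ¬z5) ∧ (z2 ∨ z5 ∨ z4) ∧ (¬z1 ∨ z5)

True

Suppose z1 = False.
From the singleton clause (z4), z4 = True.
From the singleton clause (z2), z2 = True.
From the singleton clause (¬z3), z3 = False.
That conflicts with the unit clause (z3).
So every satisfying assignment has z1 = True.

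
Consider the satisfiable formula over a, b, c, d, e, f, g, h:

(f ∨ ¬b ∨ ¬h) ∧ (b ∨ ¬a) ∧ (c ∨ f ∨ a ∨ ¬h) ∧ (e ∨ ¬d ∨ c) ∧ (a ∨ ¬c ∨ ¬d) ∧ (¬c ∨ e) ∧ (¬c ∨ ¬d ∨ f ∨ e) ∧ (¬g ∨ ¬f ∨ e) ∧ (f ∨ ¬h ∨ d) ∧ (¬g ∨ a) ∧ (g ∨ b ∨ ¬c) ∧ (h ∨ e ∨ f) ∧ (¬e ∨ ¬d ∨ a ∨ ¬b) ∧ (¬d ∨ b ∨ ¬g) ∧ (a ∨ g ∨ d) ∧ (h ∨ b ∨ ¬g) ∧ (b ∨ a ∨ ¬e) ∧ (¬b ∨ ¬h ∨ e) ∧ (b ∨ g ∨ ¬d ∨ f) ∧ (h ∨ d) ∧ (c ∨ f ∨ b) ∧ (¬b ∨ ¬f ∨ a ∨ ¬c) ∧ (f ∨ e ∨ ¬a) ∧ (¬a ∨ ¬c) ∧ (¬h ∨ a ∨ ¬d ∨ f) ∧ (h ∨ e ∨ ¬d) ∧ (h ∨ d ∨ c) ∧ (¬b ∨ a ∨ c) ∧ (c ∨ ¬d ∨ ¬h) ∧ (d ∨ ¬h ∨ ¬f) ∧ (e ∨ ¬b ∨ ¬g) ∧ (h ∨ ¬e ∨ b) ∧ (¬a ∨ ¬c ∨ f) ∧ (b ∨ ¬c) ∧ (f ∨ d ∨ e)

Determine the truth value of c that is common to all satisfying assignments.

False

Suppose c = True.
(e) alone gives e = True.
(¬a) alone gives a = False.
(¬d) alone gives d = False.
(¬g) alone gives g = False.
That conflicts with the unit clause (g).
So every satisfying assignment has c = False.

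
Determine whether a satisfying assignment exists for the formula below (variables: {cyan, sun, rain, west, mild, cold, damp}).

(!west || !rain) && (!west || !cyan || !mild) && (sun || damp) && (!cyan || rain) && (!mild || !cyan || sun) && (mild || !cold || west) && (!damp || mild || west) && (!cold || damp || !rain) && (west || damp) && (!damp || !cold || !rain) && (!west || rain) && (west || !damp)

Branch on west: set west = false.
The clause (damp) is unit, so damp = true.
That conflicts with the unit clause (!damp).
Backtrack on west: now try west = true.
The clause (!rain) is unit, so rain = false.
That conflicts with the unit clause (rain).
Neither west = true nor west = false works.
No assignment satisfies every clause.

No, unsatisfiable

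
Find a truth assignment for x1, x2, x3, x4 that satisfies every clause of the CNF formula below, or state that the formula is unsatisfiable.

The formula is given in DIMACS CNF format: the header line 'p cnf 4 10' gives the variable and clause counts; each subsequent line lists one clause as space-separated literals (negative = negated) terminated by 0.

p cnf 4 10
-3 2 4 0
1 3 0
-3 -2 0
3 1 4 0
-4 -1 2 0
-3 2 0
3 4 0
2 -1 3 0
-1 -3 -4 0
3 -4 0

UNSATISFIABLE

Suppose x1 = True.
Suppose x3 = False.
The clause (x4) is unit, so x4 = True.
That conflicts with the unit clause (¬x4).
That branch fails; take x3 = True instead.
The clause (¬x2) is unit, so x2 = False.
That conflicts with the unit clause (x2).
Both values of x3 lead to a conflict.
That branch fails; take x1 = False instead.
The clause (x3) is unit, so x3 = True.
The clause (¬x2) is unit, so x2 = False.
That conflicts with the unit clause (x2).
Both values of x1 lead to a conflict.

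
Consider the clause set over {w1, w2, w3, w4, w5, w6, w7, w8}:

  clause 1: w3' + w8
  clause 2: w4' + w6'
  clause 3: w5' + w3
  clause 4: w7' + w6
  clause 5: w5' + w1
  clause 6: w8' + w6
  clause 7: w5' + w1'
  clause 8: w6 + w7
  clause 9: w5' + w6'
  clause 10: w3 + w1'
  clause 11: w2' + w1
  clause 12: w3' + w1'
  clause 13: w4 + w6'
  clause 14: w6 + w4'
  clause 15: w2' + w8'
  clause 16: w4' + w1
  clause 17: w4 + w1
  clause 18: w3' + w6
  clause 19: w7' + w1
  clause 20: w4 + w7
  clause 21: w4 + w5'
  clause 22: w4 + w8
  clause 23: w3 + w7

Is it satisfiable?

Suppose w3 = 0.
Unit clause (w5') forces w5 = 0.
Unit clause (w1') forces w1 = 0.
Unit clause (w2') forces w2 = 0.
Unit clause (w4') forces w4 = 0.
That conflicts with the unit clause (w4).
Backtrack on w3: now try w3 = 1.
Unit clause (w8) forces w8 = 1.
Unit clause (w6) forces w6 = 1.
Unit clause (w4') forces w4 = 0.
That conflicts with the unit clause (w4).
Either choice for w3 ends in contradiction.
No assignment satisfies every clause.

No, unsatisfiable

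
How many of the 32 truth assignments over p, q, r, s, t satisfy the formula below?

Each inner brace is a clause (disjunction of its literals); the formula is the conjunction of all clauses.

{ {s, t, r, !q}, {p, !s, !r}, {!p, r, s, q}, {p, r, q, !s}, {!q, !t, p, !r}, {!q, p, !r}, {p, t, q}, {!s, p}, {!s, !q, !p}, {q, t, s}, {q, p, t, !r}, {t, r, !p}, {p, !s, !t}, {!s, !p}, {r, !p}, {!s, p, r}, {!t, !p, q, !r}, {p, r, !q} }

4

There are 2^5 = 32 truth assignments over (p, q, r, s, t).
Split on p. With p = true, the clauses containing p are satisfied and !p drops from the rest; 2 of the 2^4 = 16 assignments to the other variables satisfy what remains.
With p = false, by the same count on the reduced clause set, 2 assignments work.
(One model: p=F, q=F, r=F, s=F, t=T.)
Total: 2 + 2 = 4.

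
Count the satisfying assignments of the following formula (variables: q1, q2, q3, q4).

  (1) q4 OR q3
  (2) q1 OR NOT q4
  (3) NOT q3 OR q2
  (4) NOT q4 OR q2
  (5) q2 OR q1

There are 2^4 = 16 truth assignments over (q1, q2, q3, q4).
Check each against the 5 clauses (columns in the order q1, q2, q3, q4):
  F F F F  ✗ fails (q4 OR q3)
  F F F T  ✗ fails (q1 OR NOT q4)
  F F T F  ✗ fails (NOT q3 OR q2)
  F F T T  ✗ fails (q1 OR NOT q4)
  F T F F  ✗ fails (q4 OR q3)
  F T F T  ✗ fails (q1 OR NOT q4)
  F T T F  ✓ satisfies all
  F T T T  ✗ fails (q1 OR NOT q4)
  T F F F  ✗ fails (q4 OR q3)
  T F F T  ✗ fails (NOT q4 OR q2)
  T F T F  ✗ fails (NOT q3 OR q2)
  T F T T  ✗ fails (NOT q3 OR q2)
  T T F F  ✗ fails (q4 OR q3)
  T T F T  ✓ satisfies all
  T T T F  ✓ satisfies all
  T T T T  ✓ satisfies all
4 of the 16 rows are models.

4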